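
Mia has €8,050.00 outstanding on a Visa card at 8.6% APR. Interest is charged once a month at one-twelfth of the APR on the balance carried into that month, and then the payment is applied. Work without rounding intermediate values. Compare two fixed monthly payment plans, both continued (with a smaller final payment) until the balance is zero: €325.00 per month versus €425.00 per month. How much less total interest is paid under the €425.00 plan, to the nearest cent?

€211.36

Monthly rate r = 8.6%/12 = 0.716667% = 0.00716667.
At €325.00/mo: n = ⌈−ln(1 − rB₀/P)/ln(1+r)⌉ = 28 payments (last €119.17); total interest = total paid − €8,050.00 = €844.17.
At €425.00/mo: 21 payments (last €182.81); total interest €632.81.
Interest saved = €844.17 − €632.81 = €211.36.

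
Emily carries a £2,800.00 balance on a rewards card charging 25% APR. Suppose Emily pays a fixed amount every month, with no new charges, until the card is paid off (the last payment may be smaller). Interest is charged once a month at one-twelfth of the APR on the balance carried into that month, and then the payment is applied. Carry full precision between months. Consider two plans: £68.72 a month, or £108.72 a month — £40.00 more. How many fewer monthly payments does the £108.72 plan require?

Monthly rate r = 25%/12 = 2.08333% = 0.0208333.
At £68.72/mo: n = ⌈−ln(1 − rB₀/P)/ln(1+r)⌉ = 92 payments (last £44.03); total interest = total paid − £2,800.00 = £3,497.55.
At £108.72/mo: 38 payments (last £32.59); total interest £1,255.23.
Payments saved = 92 − 38 = 54.

54 fewer payments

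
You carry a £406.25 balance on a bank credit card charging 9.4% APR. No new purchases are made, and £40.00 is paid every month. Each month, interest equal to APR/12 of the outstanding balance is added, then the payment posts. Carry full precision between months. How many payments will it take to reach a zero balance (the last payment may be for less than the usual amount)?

11 payments

Monthly rate r = 9.4%/12 = 0.783333% = 0.00783333.
Recurrence: B ← B·(1+r) − £40.00.
Month 1: interest £3.18; balance after payment £369.43.
Month 2: interest £2.89; balance after payment £332.33.
Closed form: n = −ln(1 − rB₀/P)/ln(1+r) = −ln(0.92044)/ln(1.00783) ≈ 10.624, so the balance reaches zero during payment 11.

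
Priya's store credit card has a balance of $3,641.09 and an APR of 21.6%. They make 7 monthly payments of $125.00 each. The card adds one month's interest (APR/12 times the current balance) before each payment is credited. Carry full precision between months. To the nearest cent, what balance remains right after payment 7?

$3,201.70

Monthly rate r = 21.6%/12 = 1.8% = 0.018.
Each month: B ← B·(1+r) − $125.00.
Month 1: interest $65.54; balance after payment $3,581.63.
Month 2: interest $64.47; balance after payment $3,521.10.
Month 3: interest $63.38; balance after payment $3,459.48.
Month 4: interest $62.27; balance after payment $3,396.75.
Month 5: interest $61.14; balance after payment $3,332.89.
Month 6: interest $59.99; balance after payment $3,267.88.
Month 7: interest $58.82; balance after payment $3,201.70.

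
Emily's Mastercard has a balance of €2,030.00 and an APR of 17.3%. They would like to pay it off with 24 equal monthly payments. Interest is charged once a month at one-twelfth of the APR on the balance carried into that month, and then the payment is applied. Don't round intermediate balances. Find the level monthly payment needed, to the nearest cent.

€100.66

Monthly rate r = 17.3%/12 = 1.44167% = 0.0144167.
Level-payment amortization: P = B₀·r / (1 − (1+r)^(−n)) = 2030.00·0.0144167 / (1 − 1.01442^(−24)).
Denominator 1 − (1+r)^(−24) = 0.290737536.
P = 29.2658 / 0.290737536 ≈ 100.66.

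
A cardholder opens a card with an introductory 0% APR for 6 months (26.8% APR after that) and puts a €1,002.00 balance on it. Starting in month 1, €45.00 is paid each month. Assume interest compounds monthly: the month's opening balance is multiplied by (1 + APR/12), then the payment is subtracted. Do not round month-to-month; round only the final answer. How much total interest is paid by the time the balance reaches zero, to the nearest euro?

Promo months 1–6 at r₀ = 0%/12 = 0; months 7+ at r₁ = 26.8%/12 = 0.0223333.
After month 6 (no interest yet): B = €1,002.00 − 6·€45.00 = €732.00.
Then at r₁ with €45.00/mo: n₂ = −ln(1 − r₁·B/P)/ln(1+r₁) ≈ 20.44 → 21 more payments.
Total paid = 26·€45.00 + €19.86 = €1,189.86; interest = €1,189.86 − €1,002.00 = €187.86.

€188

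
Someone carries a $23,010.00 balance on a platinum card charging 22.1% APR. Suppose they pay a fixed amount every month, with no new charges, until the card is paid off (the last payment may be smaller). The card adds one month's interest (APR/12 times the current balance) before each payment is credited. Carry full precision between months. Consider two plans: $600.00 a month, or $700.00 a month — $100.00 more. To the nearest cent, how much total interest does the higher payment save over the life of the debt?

$4,613.67

Monthly rate r = 22.1%/12 = 1.84167% = 0.0184167.
At $600.00/mo: n = ⌈−ln(1 − rB₀/P)/ln(1+r)⌉ = 68 payments (last $80.65); total interest = total paid − $23,010.00 = $17,270.65.
At $700.00/mo: 51 payments (last $666.98); total interest $12,656.98.
Interest saved = $17,270.65 − $12,656.98 = $4,613.67.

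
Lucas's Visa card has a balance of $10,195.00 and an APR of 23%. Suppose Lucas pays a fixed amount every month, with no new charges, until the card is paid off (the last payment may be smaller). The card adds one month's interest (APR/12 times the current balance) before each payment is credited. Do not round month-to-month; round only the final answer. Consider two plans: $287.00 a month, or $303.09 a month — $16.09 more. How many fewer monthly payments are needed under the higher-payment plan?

6 fewer payments

Monthly rate r = 23%/12 = 1.91667% = 0.0191667.
At $287.00/mo: n = ⌈−ln(1 − rB₀/P)/ln(1+r)⌉ = 61 payments (last $45.39); total interest = total paid − $10,195.00 = $7,070.39.
At $303.09/mo: 55 payments (last $154.07); total interest $6,325.93.
Payments saved = 61 − 55 = 6.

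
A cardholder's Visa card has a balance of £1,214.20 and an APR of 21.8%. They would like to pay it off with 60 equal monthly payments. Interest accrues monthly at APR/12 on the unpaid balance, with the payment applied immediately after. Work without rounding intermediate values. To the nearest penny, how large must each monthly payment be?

£33.40

Monthly rate r = 21.8%/12 = 1.81667% = 0.0181667.
Level-payment amortization: P = B₀·r / (1 − (1+r)^(−n)) = 1214.20·0.0181667 / (1 − 1.01817^(−60)).
Denominator 1 − (1+r)^(−60) = 0.660478317.
P = 22.058 / 0.660478317 ≈ 33.40.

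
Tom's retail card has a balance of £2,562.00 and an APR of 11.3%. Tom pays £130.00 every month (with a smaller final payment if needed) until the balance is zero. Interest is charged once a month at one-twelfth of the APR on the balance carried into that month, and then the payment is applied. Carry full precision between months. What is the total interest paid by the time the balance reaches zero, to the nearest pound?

£285

Monthly rate r = 11.3%/12 = 0.941667% = 0.00941667.
Payoff takes n = ⌈−ln(1 − rB₀/P)/ln(1+r)⌉ = ⌈21.902⌉ = 22 payments; the last is £117.33.
Total paid = 21·£130.00 + £117.33 = £2,847.33.
Total interest = total paid − principal = £2,847.33 − £2,562.00 = £285.33.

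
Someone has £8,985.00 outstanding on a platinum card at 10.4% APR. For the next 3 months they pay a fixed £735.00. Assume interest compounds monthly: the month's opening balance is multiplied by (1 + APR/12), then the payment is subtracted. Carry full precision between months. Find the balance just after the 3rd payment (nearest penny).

£6,996.48

Monthly rate r = 10.4%/12 = 0.866667% = 0.00866667.
Each month: B ← B·(1+r) − £735.00.
Month 1: interest £77.87; balance after payment £8,327.87.
Month 2: interest £72.17; balance after payment £7,665.04.
Month 3: interest £66.43; balance after payment £6,996.48.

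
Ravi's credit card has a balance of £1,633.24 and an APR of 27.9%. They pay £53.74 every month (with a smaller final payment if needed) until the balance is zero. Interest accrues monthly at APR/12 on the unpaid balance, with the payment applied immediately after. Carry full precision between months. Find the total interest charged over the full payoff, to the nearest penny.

Monthly rate r = 27.9%/12 = 2.325% = 0.02325.
Payoff takes n = ⌈−ln(1 − rB₀/P)/ln(1+r)⌉ = ⌈53.352⌉ = 54 payments; the last is £19.04.
Total paid = 53·£53.74 + £19.04 = £2,867.26.
Total interest = total paid − principal = £2,867.26 − £1,633.24 = £1,234.02.

£1,234.02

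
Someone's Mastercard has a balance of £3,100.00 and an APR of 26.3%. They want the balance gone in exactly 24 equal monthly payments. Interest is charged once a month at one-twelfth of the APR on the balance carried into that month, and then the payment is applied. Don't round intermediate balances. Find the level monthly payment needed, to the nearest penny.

£167.48

Monthly rate r = 26.3%/12 = 2.19167% = 0.0219167.
Level-payment amortization: P = B₀·r / (1 − (1+r)^(−n)) = 3100.00·0.0219167 / (1 − 1.02192^(−24)).
Denominator 1 − (1+r)^(−24) = 0.405668941.
P = 67.9417 / 0.405668941 ≈ 167.48.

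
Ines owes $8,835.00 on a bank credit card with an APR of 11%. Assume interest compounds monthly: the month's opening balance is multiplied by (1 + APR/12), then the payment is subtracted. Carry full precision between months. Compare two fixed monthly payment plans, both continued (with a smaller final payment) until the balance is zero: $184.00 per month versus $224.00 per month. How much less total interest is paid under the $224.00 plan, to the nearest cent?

$682.12

Monthly rate r = 11%/12 = 0.916667% = 0.00916667.
At $184.00/mo: n = ⌈−ln(1 − rB₀/P)/ln(1+r)⌉ = 64 payments (last $105.39); total interest = total paid − $8,835.00 = $2,862.39.
At $224.00/mo: 50 payments (last $39.27); total interest $2,180.27.
Interest saved = $2,862.39 − $2,180.27 = $682.12.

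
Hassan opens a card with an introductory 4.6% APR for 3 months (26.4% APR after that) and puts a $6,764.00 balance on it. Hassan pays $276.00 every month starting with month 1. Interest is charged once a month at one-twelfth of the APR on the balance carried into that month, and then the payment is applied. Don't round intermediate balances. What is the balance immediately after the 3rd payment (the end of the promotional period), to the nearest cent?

$6,010.91

Promo months 1–3 at r₀ = 4.6%/12 = 0.00383333; months 4+ at r₁ = 26.4%/12 = 0.022.
After month 3: iterate B ← B·(1+r₀) − $276.00 for 3 months → $6,010.91.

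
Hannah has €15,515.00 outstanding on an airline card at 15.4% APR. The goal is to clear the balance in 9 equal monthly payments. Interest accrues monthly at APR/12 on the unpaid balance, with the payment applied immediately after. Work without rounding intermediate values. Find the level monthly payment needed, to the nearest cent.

Monthly rate r = 15.4%/12 = 1.28333% = 0.0128333.
Level-payment amortization: P = B₀·r / (1 − (1+r)^(−n)) = 15515.00·0.0128333 / (1 − 1.01283^(−9)).
Denominator 1 − (1+r)^(−9) = 0.108424499.
P = 199.109 / 0.108424499 ≈ 1836.39.

€1,836.39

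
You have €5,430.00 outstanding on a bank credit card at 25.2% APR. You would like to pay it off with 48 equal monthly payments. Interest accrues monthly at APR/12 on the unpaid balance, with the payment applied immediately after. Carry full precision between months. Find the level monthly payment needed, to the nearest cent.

Monthly rate r = 25.2%/12 = 2.1% = 0.021.
Level-payment amortization: P = B₀·r / (1 − (1+r)^(−n)) = 5430.00·0.021 / (1 − 1.021^(−48)).
Denominator 1 − (1+r)^(−48) = 0.631222531.
P = 114.03 / 0.631222531 ≈ 180.65.

€180.65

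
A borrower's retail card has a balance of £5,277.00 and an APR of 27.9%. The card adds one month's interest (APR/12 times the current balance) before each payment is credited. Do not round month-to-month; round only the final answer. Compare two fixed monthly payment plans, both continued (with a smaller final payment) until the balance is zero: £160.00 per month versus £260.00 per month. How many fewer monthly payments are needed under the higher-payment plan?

Monthly rate r = 27.9%/12 = 2.325% = 0.02325.
At £160.00/mo: n = ⌈−ln(1 − rB₀/P)/ln(1+r)⌉ = 64 payments (last £55.67); total interest = total paid − £5,277.00 = £4,858.67.
At £260.00/mo: 28 payments (last £202.76); total interest £1,945.76.
Payments saved = 64 − 28 = 36.

36 fewer payments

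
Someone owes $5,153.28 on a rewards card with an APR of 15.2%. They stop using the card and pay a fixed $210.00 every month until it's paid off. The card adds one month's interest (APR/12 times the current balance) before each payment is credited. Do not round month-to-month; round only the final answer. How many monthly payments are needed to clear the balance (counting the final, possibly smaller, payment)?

Monthly rate r = 15.2%/12 = 1.26667% = 0.0126667.
Recurrence: B ← B·(1+r) − $210.00.
Month 1: interest $65.27; balance after payment $5,008.55.
Month 2: interest $63.44; balance after payment $4,862.00.
Closed form: n = −ln(1 − rB₀/P)/ln(1+r) = −ln(0.68917)/ln(1.01267) ≈ 29.576, so the balance reaches zero during payment 30.

30 payments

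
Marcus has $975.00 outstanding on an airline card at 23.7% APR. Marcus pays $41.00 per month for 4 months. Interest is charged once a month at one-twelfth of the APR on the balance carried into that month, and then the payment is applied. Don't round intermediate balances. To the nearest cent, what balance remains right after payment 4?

$885.41

Monthly rate r = 23.7%/12 = 1.975% = 0.01975.
Each month: B ← B·(1+r) − $41.00.
Month 1: interest $19.26; balance after payment $953.26.
Month 2: interest $18.83; balance after payment $931.08.
Month 3: interest $18.39; balance after payment $908.47.
Month 4: interest $17.94; balance after payment $885.41.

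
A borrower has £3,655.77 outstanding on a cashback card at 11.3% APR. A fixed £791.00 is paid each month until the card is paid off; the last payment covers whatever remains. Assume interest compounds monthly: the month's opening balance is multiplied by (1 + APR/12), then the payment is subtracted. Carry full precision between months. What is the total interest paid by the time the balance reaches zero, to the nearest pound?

Monthly rate r = 11.3%/12 = 0.941667% = 0.00941667.
Payoff takes n = ⌈−ln(1 − rB₀/P)/ln(1+r)⌉ = ⌈4.748⌉ = 5 payments; the last is £591.98.
Total paid = 4·£791.00 + £591.98 = £3,755.98.
Total interest = total paid − principal = £3,755.98 − £3,655.77 = £100.21.

£100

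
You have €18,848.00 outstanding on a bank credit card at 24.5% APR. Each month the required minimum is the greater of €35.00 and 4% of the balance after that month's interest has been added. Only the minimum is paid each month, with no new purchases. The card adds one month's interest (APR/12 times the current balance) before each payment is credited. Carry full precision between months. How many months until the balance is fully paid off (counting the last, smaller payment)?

Monthly rate r = 24.5%/12 = 2.04167% = 0.0204167.
While 4% of the post-interest balance exceeds €35.00, each month B ← (B·(1+r))·(1 − 0.04), i.e. B shrinks by the factor (1+r)·0.96 = 0.9796.
This holds for months 1–150. Entering month 151 the balance is €856.21; 4% of the post-interest balance is now below €35.00, so the flat €35.00 minimum applies from here.
From month 151 a fixed €35.00 at rate r clears €856.21 in 35 more payments. Total: 150 + 35 = 185 months.

185 months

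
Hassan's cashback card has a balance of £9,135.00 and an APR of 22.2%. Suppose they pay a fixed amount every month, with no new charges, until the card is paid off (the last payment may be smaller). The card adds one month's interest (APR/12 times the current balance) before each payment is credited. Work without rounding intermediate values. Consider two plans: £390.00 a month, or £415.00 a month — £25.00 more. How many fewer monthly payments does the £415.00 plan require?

Monthly rate r = 22.2%/12 = 1.85% = 0.0185.
At £390.00/mo: n = ⌈−ln(1 − rB₀/P)/ln(1+r)⌉ = 31 payments (last £383.95); total interest = total paid − £9,135.00 = £2,948.95.
At £415.00/mo: 29 payments (last £219.87); total interest £2,704.87.
Payments saved = 31 − 29 = 2.

2 fewer payments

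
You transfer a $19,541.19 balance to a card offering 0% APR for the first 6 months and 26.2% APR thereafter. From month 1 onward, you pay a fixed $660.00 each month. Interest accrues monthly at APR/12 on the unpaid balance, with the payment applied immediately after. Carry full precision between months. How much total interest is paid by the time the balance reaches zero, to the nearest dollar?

Promo months 1–6 at r₀ = 0%/12 = 0; months 7+ at r₁ = 26.2%/12 = 0.0218333.
After month 6 (no interest yet): B = $19,541.19 − 6·$660.00 = $15,581.19.
Then at r₁ with $660.00/mo: n₂ = −ln(1 − r₁·B/P)/ln(1+r₁) ≈ 33.54 → 34 more payments.
Total paid = 39·$660.00 + $361.23 = $26,101.23; interest = $26,101.23 − $19,541.19 = $6,560.04.

$6,560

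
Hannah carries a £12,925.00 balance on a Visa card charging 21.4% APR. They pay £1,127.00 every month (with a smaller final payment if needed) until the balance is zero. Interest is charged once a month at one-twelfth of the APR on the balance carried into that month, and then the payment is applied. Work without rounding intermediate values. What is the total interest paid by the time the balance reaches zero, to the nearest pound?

Monthly rate r = 21.4%/12 = 1.78333% = 0.0178333.
Payoff takes n = ⌈−ln(1 − rB₀/P)/ln(1+r)⌉ = ⌈12.945⌉ = 13 payments; the last is £1,065.11.
Total paid = 12·£1,127.00 + £1,065.11 = £14,589.11.
Total interest = total paid − principal = £14,589.11 − £12,925.00 = £1,664.11.

£1,664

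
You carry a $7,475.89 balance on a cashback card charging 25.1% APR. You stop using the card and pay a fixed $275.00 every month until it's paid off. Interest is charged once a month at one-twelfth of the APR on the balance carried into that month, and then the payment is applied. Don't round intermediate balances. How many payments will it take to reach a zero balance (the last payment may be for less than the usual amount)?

Monthly rate r = 25.1%/12 = 2.09167% = 0.0209167.
Recurrence: B ← B·(1+r) − $275.00.
Month 1: interest $156.37; balance after payment $7,357.26.
Month 2: interest $153.89; balance after payment $7,236.15.
Closed form: n = −ln(1 − rB₀/P)/ln(1+r) = −ln(0.43138)/ln(1.02092) ≈ 40.615, so the balance reaches zero during payment 41.

41 months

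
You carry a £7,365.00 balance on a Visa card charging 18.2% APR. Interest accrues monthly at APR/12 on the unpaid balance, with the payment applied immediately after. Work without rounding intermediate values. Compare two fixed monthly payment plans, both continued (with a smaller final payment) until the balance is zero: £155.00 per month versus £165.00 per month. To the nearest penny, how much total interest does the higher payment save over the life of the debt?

Monthly rate r = 18.2%/12 = 1.51667% = 0.0151667.
At £155.00/mo: n = ⌈−ln(1 − rB₀/P)/ln(1+r)⌉ = 85 payments (last £112.42); total interest = total paid − £7,365.00 = £5,767.42.
At £165.00/mo: 76 payments (last £12.10); total interest £5,022.10.
Interest saved = £5,767.42 − £5,022.10 = £745.32.

£745.32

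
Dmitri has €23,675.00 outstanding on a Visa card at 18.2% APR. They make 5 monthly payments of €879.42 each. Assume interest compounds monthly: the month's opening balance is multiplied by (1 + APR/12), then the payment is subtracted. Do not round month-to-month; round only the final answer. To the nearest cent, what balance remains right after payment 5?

Monthly rate r = 18.2%/12 = 1.51667% = 0.0151667.
Each month: B ← B·(1+r) − €879.42.
Month 1: interest €359.07; balance after payment €23,154.65.
Month 2: interest €351.18; balance after payment €22,626.41.
Month 3: interest €343.17; balance after payment €22,090.16.
Month 4: interest €335.03; balance after payment €21,545.77.
Month 5: interest €326.78; balance after payment €20,993.13.

€20,993.13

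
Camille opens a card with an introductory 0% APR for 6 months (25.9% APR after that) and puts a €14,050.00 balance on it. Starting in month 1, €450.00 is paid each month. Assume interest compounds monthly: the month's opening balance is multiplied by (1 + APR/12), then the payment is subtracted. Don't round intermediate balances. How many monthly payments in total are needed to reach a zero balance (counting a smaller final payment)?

43 payments

Promo months 1–6 at r₀ = 0%/12 = 0; months 7+ at r₁ = 25.9%/12 = 0.0215833.
After month 6 (no interest yet): B = €14,050.00 − 6·€450.00 = €11,350.00.
Then at r₁ with €450.00/mo: n₂ = −ln(1 − r₁·B/P)/ln(1+r₁) ≈ 36.81 → 37 more payments.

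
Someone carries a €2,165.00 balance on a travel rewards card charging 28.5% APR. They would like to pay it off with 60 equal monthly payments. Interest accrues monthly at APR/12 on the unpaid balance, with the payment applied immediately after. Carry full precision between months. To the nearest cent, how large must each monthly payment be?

€68.06

Monthly rate r = 28.5%/12 = 2.375% = 0.02375.
Level-payment amortization: P = B₀·r / (1 − (1+r)^(−n)) = 2165.00·0.02375 / (1 − 1.02375^(−60)).
Denominator 1 − (1+r)^(−60) = 0.755451438.
P = 51.4188 / 0.755451438 ≈ 68.06.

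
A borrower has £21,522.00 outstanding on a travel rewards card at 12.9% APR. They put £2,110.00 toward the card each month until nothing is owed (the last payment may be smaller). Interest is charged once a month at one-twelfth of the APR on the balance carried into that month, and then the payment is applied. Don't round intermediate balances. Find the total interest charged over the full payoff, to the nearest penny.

Monthly rate r = 12.9%/12 = 1.075% = 0.01075.
Payoff takes n = ⌈−ln(1 − rB₀/P)/ln(1+r)⌉ = ⌈10.862⌉ = 11 payments; the last is £1,819.63.
Total paid = 10·£2,110.00 + £1,819.63 = £22,919.63.
Total interest = total paid − principal = £22,919.63 − £21,522.00 = £1,397.63.

£1,397.63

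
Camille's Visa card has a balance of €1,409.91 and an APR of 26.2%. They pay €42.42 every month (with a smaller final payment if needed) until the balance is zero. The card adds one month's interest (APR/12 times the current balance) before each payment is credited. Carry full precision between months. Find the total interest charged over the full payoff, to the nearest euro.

Monthly rate r = 26.2%/12 = 2.18333% = 0.0218333.
Payoff takes n = ⌈−ln(1 − rB₀/P)/ln(1+r)⌉ = ⌈59.886⌉ = 60 payments; the last is €37.61.
Total paid = 59·€42.42 + €37.61 = €2,540.39.
Total interest = total paid − principal = €2,540.39 − €1,409.91 = €1,130.48.

€1,130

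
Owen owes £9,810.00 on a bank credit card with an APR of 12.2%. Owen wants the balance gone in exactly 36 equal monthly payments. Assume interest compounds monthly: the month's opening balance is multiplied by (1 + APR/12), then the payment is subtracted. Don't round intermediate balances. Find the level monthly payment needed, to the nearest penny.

£326.77

Monthly rate r = 12.2%/12 = 1.01667% = 0.0101667.
Level-payment amortization: P = B₀·r / (1 − (1+r)^(−n)) = 9810.00·0.0101667 / (1 − 1.01017^(−36)).
Denominator 1 − (1+r)^(−36) = 0.305214431.
P = 99.735 / 0.305214431 ≈ 326.77.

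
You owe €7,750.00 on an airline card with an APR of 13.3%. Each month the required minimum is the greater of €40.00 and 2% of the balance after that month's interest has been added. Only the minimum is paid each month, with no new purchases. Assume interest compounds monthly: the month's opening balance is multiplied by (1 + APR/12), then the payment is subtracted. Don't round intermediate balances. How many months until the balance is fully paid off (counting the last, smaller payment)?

221 months

Monthly rate r = 13.3%/12 = 1.10833% = 0.0110833.
While 2% of the post-interest balance exceeds €40.00, each month B ← (B·(1+r))·(1 − 0.02), i.e. B shrinks by the factor (1+r)·0.98 = 0.99086.
This holds for months 1–149. Entering month 150 the balance is €1,973.53; 2% of the post-interest balance is now below €40.00, so the flat €40.00 minimum applies from here.
From month 150 a fixed €40.00 at rate r clears €1,973.53 in 72 more payments. Total: 149 + 72 = 221 months.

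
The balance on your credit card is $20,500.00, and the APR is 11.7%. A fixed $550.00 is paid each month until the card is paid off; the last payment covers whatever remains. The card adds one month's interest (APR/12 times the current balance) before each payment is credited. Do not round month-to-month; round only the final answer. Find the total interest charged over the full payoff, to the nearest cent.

$5,101.11

Monthly rate r = 11.7%/12 = 0.975% = 0.00975.
Payoff takes n = ⌈−ln(1 − rB₀/P)/ln(1+r)⌉ = ⌈46.546⌉ = 47 payments; the last is $301.11.
Total paid = 46·$550.00 + $301.11 = $25,601.11.
Total interest = total paid − principal = $25,601.11 − $20,500.00 = $5,101.11.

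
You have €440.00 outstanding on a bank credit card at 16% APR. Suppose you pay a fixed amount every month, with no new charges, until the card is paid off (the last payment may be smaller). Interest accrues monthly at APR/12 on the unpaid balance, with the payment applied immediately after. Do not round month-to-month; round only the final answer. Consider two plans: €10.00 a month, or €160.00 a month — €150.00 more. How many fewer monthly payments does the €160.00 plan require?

Monthly rate r = 16%/12 = 1.33333% = 0.0133333.
At €10.00/mo: n = ⌈−ln(1 − rB₀/P)/ln(1+r)⌉ = 67 payments (last €7.05); total interest = total paid − €440.00 = €227.05.
At €160.00/mo: 3 payments (last €131.41); total interest €11.41.
Payments saved = 67 − 3 = 64.

64 fewer payments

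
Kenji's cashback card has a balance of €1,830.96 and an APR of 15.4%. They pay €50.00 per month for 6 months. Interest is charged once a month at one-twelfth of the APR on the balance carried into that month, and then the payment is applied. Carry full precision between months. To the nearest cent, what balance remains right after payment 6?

Monthly rate r = 15.4%/12 = 1.28333% = 0.0128333.
Each month: B ← B·(1+r) − €50.00.
Month 1: interest €23.50; balance after payment €1,804.46.
Month 2: interest €23.16; balance after payment €1,777.61.
Month 3: interest €22.81; balance after payment €1,750.43.
Month 4: interest €22.46; balance after payment €1,722.89.
Month 5: interest €22.11; balance after payment €1,695.00.
Month 6: interest €21.75; balance after payment €1,666.75.

€1,666.75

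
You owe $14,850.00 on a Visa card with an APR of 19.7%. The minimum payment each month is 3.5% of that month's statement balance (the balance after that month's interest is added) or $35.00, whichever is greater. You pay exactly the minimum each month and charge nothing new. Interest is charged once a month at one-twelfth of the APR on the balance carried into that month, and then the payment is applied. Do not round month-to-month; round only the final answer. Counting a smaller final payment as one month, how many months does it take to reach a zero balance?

179 months

Monthly rate r = 19.7%/12 = 1.64167% = 0.0164167.
While 3.5% of the post-interest balance exceeds $35.00, each month B ← (B·(1+r))·(1 − 0.035), i.e. B shrinks by the factor (1+r)·0.965 = 0.98084.
This holds for months 1–141. Entering month 142 the balance is $970.95; 3.5% of the post-interest balance is now below $35.00, so the flat $35.00 minimum applies from here.
From month 142 a fixed $35.00 at rate r clears $970.95 in 38 more payments. Total: 141 + 38 = 179 months.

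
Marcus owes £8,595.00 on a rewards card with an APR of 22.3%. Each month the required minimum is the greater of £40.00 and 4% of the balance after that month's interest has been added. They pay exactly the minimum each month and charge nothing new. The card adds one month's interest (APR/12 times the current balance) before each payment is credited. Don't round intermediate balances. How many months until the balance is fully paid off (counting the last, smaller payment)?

130 months

Monthly rate r = 22.3%/12 = 1.85833% = 0.0185833.
While 4% of the post-interest balance exceeds £40.00, each month B ← (B·(1+r))·(1 − 0.04), i.e. B shrinks by the factor (1+r)·0.96 = 0.97784.
This holds for months 1–97. Entering month 98 the balance is £977.74; 4% of the post-interest balance is now below £40.00, so the flat £40.00 minimum applies from here.
From month 98 a fixed £40.00 at rate r clears £977.74 in 33 more payments. Total: 97 + 33 = 130 months.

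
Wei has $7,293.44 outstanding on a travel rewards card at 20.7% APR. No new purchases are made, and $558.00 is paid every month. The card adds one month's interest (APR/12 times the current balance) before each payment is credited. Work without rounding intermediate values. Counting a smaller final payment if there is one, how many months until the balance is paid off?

Monthly rate r = 20.7%/12 = 1.725% = 0.01725.
Recurrence: B ← B·(1+r) − $558.00.
Month 1: interest $125.81; balance after payment $6,861.25.
Month 2: interest $118.36; balance after payment $6,421.61.
Closed form: n = −ln(1 − rB₀/P)/ln(1+r) = −ln(0.77453)/ln(1.01725) ≈ 14.939, so the balance reaches zero during payment 15.

15 months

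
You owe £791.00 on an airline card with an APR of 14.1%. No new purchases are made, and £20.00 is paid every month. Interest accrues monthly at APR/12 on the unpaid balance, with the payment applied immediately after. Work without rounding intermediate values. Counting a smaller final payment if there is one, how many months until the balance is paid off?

54 months

Monthly rate r = 14.1%/12 = 1.175% = 0.01175.
Recurrence: B ← B·(1+r) − £20.00.
Month 1: interest £9.29; balance after payment £780.29.
Month 2: interest £9.17; balance after payment £769.46.
Closed form: n = −ln(1 − rB₀/P)/ln(1+r) = −ln(0.53529)/ln(1.01175) ≈ 53.499, so the balance reaches zero during payment 54.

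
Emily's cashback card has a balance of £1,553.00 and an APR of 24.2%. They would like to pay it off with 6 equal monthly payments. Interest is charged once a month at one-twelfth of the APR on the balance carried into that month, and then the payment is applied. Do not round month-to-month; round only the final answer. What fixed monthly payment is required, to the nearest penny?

Monthly rate r = 24.2%/12 = 2.01667% = 0.0201667.
Level-payment amortization: P = B₀·r / (1 − (1+r)^(−n)) = 1553.00·0.0201667 / (1 − 1.02017^(−6)).
Denominator 1 − (1+r)^(−6) = 0.11289868.
P = 31.3188 / 0.11289868 ≈ 277.41.

£277.41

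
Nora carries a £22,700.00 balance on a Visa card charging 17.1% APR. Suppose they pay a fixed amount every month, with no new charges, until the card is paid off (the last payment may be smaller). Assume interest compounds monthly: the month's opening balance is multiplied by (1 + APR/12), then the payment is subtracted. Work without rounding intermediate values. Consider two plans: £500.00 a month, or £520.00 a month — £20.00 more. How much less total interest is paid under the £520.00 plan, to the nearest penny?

£1,031.52

Monthly rate r = 17.1%/12 = 1.425% = 0.01425.
At £500.00/mo: n = ⌈−ln(1 − rB₀/P)/ln(1+r)⌉ = 74 payments (last £291.96); total interest = total paid − £22,700.00 = £14,091.96.
At £520.00/mo: 69 payments (last £400.44); total interest £13,060.44.
Interest saved = £14,091.96 − £13,060.44 = £1,031.52.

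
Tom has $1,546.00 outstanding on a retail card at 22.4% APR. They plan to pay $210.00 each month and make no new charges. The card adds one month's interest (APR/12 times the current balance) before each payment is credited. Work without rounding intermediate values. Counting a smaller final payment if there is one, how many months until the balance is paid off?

8 months

Monthly rate r = 22.4%/12 = 1.86667% = 0.0186667.
Recurrence: B ← B·(1+r) − $210.00.
Month 1: interest $28.86; balance after payment $1,364.86.
Month 2: interest $25.48; balance after payment $1,180.34.
Closed form: n = −ln(1 − rB₀/P)/ln(1+r) = −ln(0.86258)/ln(1.01867) ≈ 7.993, so the balance reaches zero during payment 8.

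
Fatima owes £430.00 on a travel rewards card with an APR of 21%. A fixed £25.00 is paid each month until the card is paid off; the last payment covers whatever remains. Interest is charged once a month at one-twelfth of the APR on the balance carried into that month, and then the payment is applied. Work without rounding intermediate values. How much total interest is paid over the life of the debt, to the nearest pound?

Monthly rate r = 21%/12 = 1.75% = 0.0175.
Payoff takes n = ⌈−ln(1 − rB₀/P)/ln(1+r)⌉ = ⌈20.642⌉ = 21 payments; the last is £16.09.
Total paid = 20·£25.00 + £16.09 = £516.09.
Total interest = total paid − principal = £516.09 − £430.00 = £86.09.

£86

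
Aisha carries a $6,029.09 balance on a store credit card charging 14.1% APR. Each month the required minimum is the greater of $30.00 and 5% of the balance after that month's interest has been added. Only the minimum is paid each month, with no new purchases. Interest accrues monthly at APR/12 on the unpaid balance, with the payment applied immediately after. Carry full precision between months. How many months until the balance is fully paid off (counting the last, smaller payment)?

82 months

Monthly rate r = 14.1%/12 = 1.175% = 0.01175.
While 5% of the post-interest balance exceeds $30.00, each month B ← (B·(1+r))·(1 − 0.05), i.e. B shrinks by the factor (1+r)·0.95 = 0.96116.
This holds for months 1–59. Entering month 60 the balance is $582.46; 5% of the post-interest balance is now below $30.00, so the flat $30.00 minimum applies from here.
From month 60 a fixed $30.00 at rate r clears $582.46 in 23 more payments. Total: 59 + 23 = 82 months.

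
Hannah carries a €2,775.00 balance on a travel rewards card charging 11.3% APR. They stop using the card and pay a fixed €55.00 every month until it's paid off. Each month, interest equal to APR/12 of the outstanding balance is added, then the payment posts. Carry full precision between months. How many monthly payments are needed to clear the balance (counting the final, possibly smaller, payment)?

69 months

Monthly rate r = 11.3%/12 = 0.941667% = 0.00941667.
Recurrence: B ← B·(1+r) − €55.00.
Month 1: interest €26.13; balance after payment €2,746.13.
Month 2: interest €25.86; balance after payment €2,716.99.
Closed form: n = −ln(1 − rB₀/P)/ln(1+r) = −ln(0.52489)/ln(1.00942) ≈ 68.772, so the balance reaches zero during payment 69.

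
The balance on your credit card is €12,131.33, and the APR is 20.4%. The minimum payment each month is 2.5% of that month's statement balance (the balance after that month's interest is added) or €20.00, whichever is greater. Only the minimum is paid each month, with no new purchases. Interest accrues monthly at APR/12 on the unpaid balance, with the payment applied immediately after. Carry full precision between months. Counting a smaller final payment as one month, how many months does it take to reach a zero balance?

389 months

Monthly rate r = 20.4%/12 = 1.7% = 0.017.
While 2.5% of the post-interest balance exceeds €20.00, each month B ← (B·(1+r))·(1 − 0.025), i.e. B shrinks by the factor (1+r)·0.975 = 0.99157.
This holds for months 1–324. Entering month 325 the balance is €782.33; 2.5% of the post-interest balance is now below €20.00, so the flat €20.00 minimum applies from here.
From month 325 a fixed €20.00 at rate r clears €782.33 in 65 more payments. Total: 324 + 65 = 389 months.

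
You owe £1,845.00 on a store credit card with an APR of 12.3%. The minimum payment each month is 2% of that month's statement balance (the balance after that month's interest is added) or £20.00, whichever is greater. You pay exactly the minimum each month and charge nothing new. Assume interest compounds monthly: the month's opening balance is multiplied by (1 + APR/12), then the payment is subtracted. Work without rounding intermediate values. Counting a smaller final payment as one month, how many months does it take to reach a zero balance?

132 months

Monthly rate r = 12.3%/12 = 1.025% = 0.01025.
While 2% of the post-interest balance exceeds £20.00, each month B ← (B·(1+r))·(1 − 0.02), i.e. B shrinks by the factor (1+r)·0.98 = 0.99005.
This holds for months 1–63. Entering month 64 the balance is £982.33; 2% of the post-interest balance is now below £20.00, so the flat £20.00 minimum applies from here.
From month 64 a fixed £20.00 at rate r clears £982.33 in 69 more payments. Total: 63 + 69 = 132 months.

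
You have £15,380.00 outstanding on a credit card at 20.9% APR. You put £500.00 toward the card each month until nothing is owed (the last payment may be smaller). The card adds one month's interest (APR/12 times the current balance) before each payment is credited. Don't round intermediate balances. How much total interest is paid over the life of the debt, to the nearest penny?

£6,840.18

Monthly rate r = 20.9%/12 = 1.74167% = 0.0174167.
Payoff takes n = ⌈−ln(1 − rB₀/P)/ln(1+r)⌉ = ⌈44.438⌉ = 45 payments; the last is £220.18.
Total paid = 44·£500.00 + £220.18 = £22,220.18.
Total interest = total paid − principal = £22,220.18 − £15,380.00 = £6,840.18.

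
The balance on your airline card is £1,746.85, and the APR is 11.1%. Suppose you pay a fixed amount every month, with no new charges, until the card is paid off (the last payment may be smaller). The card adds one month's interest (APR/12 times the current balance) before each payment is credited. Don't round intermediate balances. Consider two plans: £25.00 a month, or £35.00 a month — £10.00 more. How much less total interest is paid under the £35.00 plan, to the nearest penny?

Monthly rate r = 11.1%/12 = 0.925% = 0.00925.
At £25.00/mo: n = ⌈−ln(1 − rB₀/P)/ln(1+r)⌉ = 113 payments (last £22.18); total interest = total paid − £1,746.85 = £1,075.33.
At £35.00/mo: 68 payments (last £9.07); total interest £607.22.
Interest saved = £1,075.33 − £607.22 = £468.11.

£468.11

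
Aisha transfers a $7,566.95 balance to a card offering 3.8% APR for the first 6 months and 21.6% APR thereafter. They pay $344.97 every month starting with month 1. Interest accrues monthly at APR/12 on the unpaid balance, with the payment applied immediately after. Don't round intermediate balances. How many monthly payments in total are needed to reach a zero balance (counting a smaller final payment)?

26 payments

Promo months 1–6 at r₀ = 3.8%/12 = 0.00316667; months 7+ at r₁ = 21.6%/12 = 0.018.
After month 6: iterate B ← B·(1+r₀) − $344.97 for 6 months → $5,625.59.
Then at r₁ with $344.97/mo: n₂ = −ln(1 − r₁·B/P)/ln(1+r₁) ≈ 19.48 → 20 more payments.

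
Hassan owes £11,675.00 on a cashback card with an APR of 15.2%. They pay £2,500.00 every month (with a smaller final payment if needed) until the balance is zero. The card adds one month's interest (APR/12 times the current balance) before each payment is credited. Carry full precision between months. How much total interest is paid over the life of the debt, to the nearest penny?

Monthly rate r = 15.2%/12 = 1.26667% = 0.0126667.
Payoff takes n = ⌈−ln(1 − rB₀/P)/ln(1+r)⌉ = ⌈4.844⌉ = 5 payments; the last is £2,112.68.
Total paid = 4·£2,500.00 + £2,112.68 = £12,112.68.
Total interest = total paid − principal = £12,112.68 − £11,675.00 = £437.68.

£437.68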